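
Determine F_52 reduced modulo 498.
57

Matrix identity: Q^n = [[F_(n+1), F_n], [F_n, F_(n-1)]] with Q = [[1,1],[1,0]].
n = 52 = 110100₂. Square-and-multiply, entries mod 498:
Q^1 = [[1,1],[1,0]]
Q^3 = (Q^1)²·Q = [[3,2],[2,1]]
Q^6 = (Q^3)² = [[13,8],[8,5]]
Q^13 = (Q^6)²·Q = [[377,233],[233,144]]
Q^26 = (Q^13)² = [[206,379],[379,325]]
Q^52 = (Q^26)² = [[323,57],[57,266]]
F_52 mod 498 = Q^52[0][1] = 57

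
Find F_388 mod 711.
552

Matrix identity: Q^n = [[F_(n+1), F_n], [F_n, F_(n-1)]] with Q = [[1,1],[1,0]].
n = 388 = 110000100₂. Square-and-multiply, entries mod 711:
Q^1 = [[1,1],[1,0]]
Q^3 = (Q^1)²·Q = [[3,2],[2,1]]
Q^6 = (Q^3)² = [[13,8],[8,5]]
Q^12 = (Q^6)² = [[233,144],[144,89]]
Q^24 = (Q^12)² = [[370,153],[153,217]]
Q^48 = (Q^24)² = [[334,225],[225,109]]
Q^97 = (Q^48)²·Q = [[208,73],[73,135]]
Q^194 = (Q^97)² = [[245,154],[154,91]]
Q^388 = (Q^194)² = [[554,552],[552,2]]
F_388 mod 711 = Q^388[0][1] = 552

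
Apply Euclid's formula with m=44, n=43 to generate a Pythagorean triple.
(87, 3784, 3785)

Euclid's formula: a = m² - n², b = 2mn, c = m² + n²
m = 44, n = 43
a = 44² - 43² = 1936 - 1849 = 87
b = 2 × 44 × 43 = 3784
c = 44² + 43² = 1936 + 1849 = 3785
Verification: 87² + 3784² = 7569 + 14318656 = 14326225 = 3785² ✓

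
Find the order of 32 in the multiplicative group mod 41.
4

41 is prime, so ord(32) divides φ(41) = 40.
Divisors of 40: 1, 2, 4, 5, 8, 10, 20, 40.
Repeated squaring: 32^1 ≡ 32, 32^2 ≡ 40, 32^4 ≡ 1, 32^8 ≡ 1, 32^16 ≡ 1, 32^32 ≡ 1 (mod 41).
Test 32^d mod 41 for each divisor d in increasing order:
32^1 ≡ 32
32^2 ≡ 40
32^4 ≡ 1  ← first divisor giving 1
The order is 4.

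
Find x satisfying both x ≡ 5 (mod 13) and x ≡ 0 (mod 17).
187

Using Chinese Remainder Theorem:
M = 13 × 17 = 221
M1 = 17, M2 = 13
y1 = 17^(-1) mod 13 = 10
y2 = 13^(-1) mod 17 = 4
x = (5×17×10 + 0×13×4) mod 221 = 187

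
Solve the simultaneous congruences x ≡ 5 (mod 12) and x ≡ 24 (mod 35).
269

Using Chinese Remainder Theorem:
M = 12 × 35 = 420
M1 = 35, M2 = 12
y1 = 35^(-1) mod 12 = 11
y2 = 12^(-1) mod 35 = 3
x = (5×35×11 + 24×12×3) mod 420 = 269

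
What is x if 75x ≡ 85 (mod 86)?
x ≡ 47 (mod 86)

gcd(75, 86) = 1, which divides 85, so solutions exist.
Find 75^(-1) mod 86 by the extended Euclidean algorithm:
86 = 1 × 75 + 11  ⟹  11 = (1)·86 + (-1)·75
75 = 6 × 11 + 9  ⟹  9 = (-6)·86 + (7)·75
11 = 1 × 9 + 2  ⟹  2 = (7)·86 + (-8)·75
9 = 4 × 2 + 1  ⟹  1 = (-34)·86 + (39)·75
So (39)·75 ≡ 1 (mod 86), i.e. 75^(-1) ≡ 39 (mod 86).
x ≡ 39 × 85 = 3315 ≡ 47 (mod 86).
Check: 75 × 47 = 3525 ≡ 85 (mod 86).
Unique solution: x ≡ 47 (mod 86)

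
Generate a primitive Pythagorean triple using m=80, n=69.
(1639, 11040, 11161)

Euclid's formula: a = m² - n², b = 2mn, c = m² + n²
m = 80, n = 69
a = 80² - 69² = 6400 - 4761 = 1639
b = 2 × 80 × 69 = 11040
c = 80² + 69² = 6400 + 4761 = 11161
Verification: 1639² + 11040² = 2686321 + 121881600 = 124567921 = 11161² ✓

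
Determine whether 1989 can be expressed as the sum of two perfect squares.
15² + 42² (a=15, b=42)

Factorization: 1989 = 3^2 × 13 × 17
By Fermat: n is sum of two squares iff every prime p ≡ 3 (mod 4) appears to even power.
All primes ≡ 3 (mod 4) appear to even power.
Search a = 0, 1, 2, … for 1989 - a² a perfect square: first hit at a = 15: 1989 - 225 = 1764 = 42².
1989 = 15² + 42² = 225 + 1764 ✓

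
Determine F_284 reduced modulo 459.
456

Matrix identity: Q^n = [[F_(n+1), F_n], [F_n, F_(n-1)]] with Q = [[1,1],[1,0]].
n = 284 = 100011100₂. Square-and-multiply, entries mod 459:
Q^1 = [[1,1],[1,0]]
Q^2 = (Q^1)² = [[2,1],[1,1]]
Q^4 = (Q^2)² = [[5,3],[3,2]]
Q^8 = (Q^4)² = [[34,21],[21,13]]
Q^17 = (Q^8)²·Q = [[289,220],[220,69]]
Q^35 = (Q^17)²·Q = [[0,188],[188,271]]
Q^71 = (Q^35)²·Q = [[0,1],[1,458]]
Q^142 = (Q^71)² = [[1,458],[458,2]]
Q^284 = (Q^142)² = [[2,456],[456,5]]
F_284 mod 459 = Q^284[0][1] = 456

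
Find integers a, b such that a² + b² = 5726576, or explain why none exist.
Not possible

Factorization: 5726576 = 2^4 × 71^3
By Fermat: n is sum of two squares iff every prime p ≡ 3 (mod 4) appears to even power.
Prime(s) ≡ 3 (mod 4) with odd exponent: [(71, 3)]
Therefore 5726576 cannot be expressed as a² + b².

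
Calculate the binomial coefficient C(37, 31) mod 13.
7

Using Lucas' theorem:
Write n=37 and k=31 in base 13:
n in base 13: [2, 11]
k in base 13: [2, 5]
C(37,31) mod 13 = ∏ C(n_i, k_i) mod 13
Digit binomials (mod 13): C(2,2) = 1; C(11,5) = 462 ≡ 7
Product: 1 × 7 = 7 ≡ 7 (mod 13)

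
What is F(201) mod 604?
454

Matrix identity: Q^n = [[F_(n+1), F_n], [F_n, F_(n-1)]] with Q = [[1,1],[1,0]].
n = 201 = 11001001₂. Square-and-multiply, entries mod 604:
Q^1 = [[1,1],[1,0]]
Q^3 = (Q^1)²·Q = [[3,2],[2,1]]
Q^6 = (Q^3)² = [[13,8],[8,5]]
Q^12 = (Q^6)² = [[233,144],[144,89]]
Q^25 = (Q^12)²·Q = [[593,129],[129,464]]
Q^50 = (Q^25)² = [[454,453],[453,1]]
Q^100 = (Q^50)² = [[1,151],[151,454]]
Q^201 = (Q^100)²·Q = [[303,454],[454,453]]
F_201 mod 604 = Q^201[0][1] = 454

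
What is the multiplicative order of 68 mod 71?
70

71 is prime, so ord(68) divides φ(71) = 70.
Divisors of 70: 1, 2, 5, 7, 10, 14, 35, 70.
Repeated squaring: 68^1 ≡ 68, 68^2 ≡ 9, 68^4 ≡ 10, 68^8 ≡ 29, 68^16 ≡ 60, 68^32 ≡ 50, 68^64 ≡ 15 (mod 71).
Test 68^d mod 71 for each divisor d in increasing order:
68^1 ≡ 68
68^2 ≡ 9
68^5 = 68^4·68^1 ≡ 41
68^7 = 68^4·68^2·68^1 ≡ 14
68^10 = 68^8·68^2 ≡ 48
68^14 = 68^8·68^4·68^2 ≡ 54
68^35 = 68^32·68^2·68^1 ≡ 70
68^70 = 68^64·68^4·68^2 ≡ 1  ← first divisor giving 1
The order is 70.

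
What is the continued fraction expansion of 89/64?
[1; 2, 1, 1, 3, 1, 2]

Euclidean algorithm steps:
89 = 1 × 64 + 25
64 = 2 × 25 + 14
25 = 1 × 14 + 11
14 = 1 × 11 + 3
11 = 3 × 3 + 2
3 = 1 × 2 + 1
2 = 2 × 1 + 0
Continued fraction: [1; 2, 1, 1, 3, 1, 2]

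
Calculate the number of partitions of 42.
53174

p(n) counts ways to write n as a sum of positive integers (order ignored).
Euler's pentagonal recurrence: p(k) = p(k-1) + p(k-2) - p(k-5) - p(k-7) + p(k-12) + p(k-15) - ... (offsets j(3j∓1)/2, signs ++--, p(0)=1, p(<0)=0).
DP table for k = 0..41: p(0)=1, p(1)=1, p(2)=2, p(3)=3, p(4)=5, p(5)=7, p(6)=11, p(7)=15, p(8)=22, p(9)=30, p(10)=42, p(11)=56, p(12)=77, p(13)=101, p(14)=135, p(15)=176, p(16)=231, p(17)=297, p(18)=385, p(19)=490, p(20)=627, p(21)=792, p(22)=1002, p(23)=1255, p(24)=1575, p(25)=1958, p(26)=2436, p(27)=3010, p(28)=3718, p(29)=4565, p(30)=5604, p(31)=6842, p(32)=8349, p(33)=10143, p(34)=12310, p(35)=14883, p(36)=17977, p(37)=21637, p(38)=26015, p(39)=31185, p(40)=37338, p(41)=44583.
Final step: p(42) = p(41) + p(40) - p(37) - p(35) + p(30) + p(27) - p(20) - p(16) + p(7) + p(2)
= 44583 + 37338 - 21637 - 14883 + 5604 + 3010 - 627 - 231 + 15 + 2
= 53174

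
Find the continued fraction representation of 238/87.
[2; 1, 2, 1, 3, 1, 1, 2]

Euclidean algorithm steps:
238 = 2 × 87 + 64
87 = 1 × 64 + 23
64 = 2 × 23 + 18
23 = 1 × 18 + 5
18 = 3 × 5 + 3
5 = 1 × 3 + 2
3 = 1 × 2 + 1
2 = 2 × 1 + 0
Continued fraction: [2; 1, 2, 1, 3, 1, 1, 2]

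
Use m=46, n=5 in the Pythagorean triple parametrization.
(2091, 460, 2141)

Euclid's formula: a = m² - n², b = 2mn, c = m² + n²
m = 46, n = 5
a = 46² - 5² = 2116 - 25 = 2091
b = 2 × 46 × 5 = 460
c = 46² + 5² = 2116 + 25 = 2141
Verification: 2091² + 460² = 4372281 + 211600 = 4583881 = 2141² ✓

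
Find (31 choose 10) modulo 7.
4

Using Lucas' theorem:
Write n=31 and k=10 in base 7:
n in base 7: [4, 3]
k in base 7: [1, 3]
C(31,10) mod 7 = ∏ C(n_i, k_i) mod 7
Digit binomials (mod 7): C(4,1) = 4; C(3,3) = 1
Product: 4 × 1 = 4 ≡ 4 (mod 7)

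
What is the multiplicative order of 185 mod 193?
32

193 is prime, so ord(185) divides φ(193) = 192.
Divisors of 192: 1, 2, 3, 4, 6, 8, 12, 16, 24, 32, 48, 64, 96, 192.
Repeated squaring: 185^1 ≡ 185, 185^2 ≡ 64, 185^4 ≡ 43, 185^8 ≡ 112, 185^16 ≡ 192, 185^32 ≡ 1, 185^64 ≡ 1, 185^128 ≡ 1 (mod 193).
Test 185^d mod 193 for each divisor d in increasing order:
185^1 ≡ 185
185^2 ≡ 64
185^3 = 185^2·185^1 ≡ 67
185^4 ≡ 43
185^6 = 185^4·185^2 ≡ 50
185^8 ≡ 112
185^12 = 185^8·185^4 ≡ 184
185^16 ≡ 192
185^24 = 185^16·185^8 ≡ 81
185^32 ≡ 1  ← first divisor giving 1
The order is 32.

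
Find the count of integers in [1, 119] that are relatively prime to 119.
96

119 = 7 × 17
φ(n) = n × ∏(1 - 1/p) for each prime p dividing n
φ(119) = 119 × (1 - 1/7) × (1 - 1/17) = 96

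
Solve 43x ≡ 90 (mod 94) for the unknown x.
x ≡ 48 (mod 94)

gcd(43, 94) = 1, which divides 90, so solutions exist.
Find 43^(-1) mod 94 by the extended Euclidean algorithm:
94 = 2 × 43 + 8  ⟹  8 = (1)·94 + (-2)·43
43 = 5 × 8 + 3  ⟹  3 = (-5)·94 + (11)·43
8 = 2 × 3 + 2  ⟹  2 = (11)·94 + (-24)·43
3 = 1 × 2 + 1  ⟹  1 = (-16)·94 + (35)·43
So (35)·43 ≡ 1 (mod 94), i.e. 43^(-1) ≡ 35 (mod 94).
x ≡ 35 × 90 = 3150 ≡ 48 (mod 94).
Check: 43 × 48 = 2064 ≡ 90 (mod 94).
Unique solution: x ≡ 48 (mod 94)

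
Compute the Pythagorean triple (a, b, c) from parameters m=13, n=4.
(153, 104, 185)

Euclid's formula: a = m² - n², b = 2mn, c = m² + n²
m = 13, n = 4
a = 13² - 4² = 169 - 16 = 153
b = 2 × 13 × 4 = 104
c = 13² + 4² = 169 + 16 = 185
Verification: 153² + 104² = 23409 + 10816 = 34225 = 185² ✓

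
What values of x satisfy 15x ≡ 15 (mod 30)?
x ≡ 1 (mod 2)

gcd(15, 30) = 15, which divides 15, so solutions exist.
Divide through by 15: x ≡ 1 (mod 2).
The coefficient of x is now 1, so x ≡ 1 (mod 2).
Check: 15 × 1 = 15 ≡ 15 (mod 30).
x ≡ 1 (mod 2), giving 15 solutions mod 30.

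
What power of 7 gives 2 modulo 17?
10

Baby-step giant-step with step n = ⌈√17⌉ = 5.
Baby steps 7^j mod 17 (j:value) for j=0..4: 0:1, 1:7, 2:15, 3:3, 4:4.
Giant-step multiplier: 7^(-5) ≡ 7^(16-5) = 7^11 ≡ 14 (mod 17).
Giant steps γ_i = 2·14^i mod 17: γ_0=2, γ_1=11, γ_2=1 (in table at j=0).
x = i·n + j = 2·5 + 0 = 10.
Check: 7^10 ≡ 2 (mod 17).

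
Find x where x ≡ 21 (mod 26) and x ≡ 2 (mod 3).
47

Using Chinese Remainder Theorem:
M = 26 × 3 = 78
M1 = 3, M2 = 26
y1 = 3^(-1) mod 26 = 9
y2 = 26^(-1) mod 3 = 2
x = (21×3×9 + 2×26×2) mod 78 = 47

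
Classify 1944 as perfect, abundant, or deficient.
abundant

Proper divisors of 1944: sum = 1 + 2 + 3 + 4 + 6 + 8 + 9 + 12 + ... + 324 + 486 + 648 + 972 (23 divisors) = 3516
Since 3516 > 1944, 1944 is abundant.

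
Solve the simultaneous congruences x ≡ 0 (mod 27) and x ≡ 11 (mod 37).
270

Using Chinese Remainder Theorem:
M = 27 × 37 = 999
M1 = 37, M2 = 27
y1 = 37^(-1) mod 27 = 19
y2 = 27^(-1) mod 37 = 11
x = (0×37×19 + 11×27×11) mod 999 = 270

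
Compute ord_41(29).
40

41 is prime, so ord(29) divides φ(41) = 40.
Divisors of 40: 1, 2, 4, 5, 8, 10, 20, 40.
Repeated squaring: 29^1 ≡ 29, 29^2 ≡ 21, 29^4 ≡ 31, 29^8 ≡ 18, 29^16 ≡ 37, 29^32 ≡ 16 (mod 41).
Test 29^d mod 41 for each divisor d in increasing order:
29^1 ≡ 29
29^2 ≡ 21
29^4 ≡ 31
29^5 = 29^4·29^1 ≡ 38
29^8 ≡ 18
29^10 = 29^8·29^2 ≡ 9
29^20 = 29^16·29^4 ≡ 40
29^40 = 29^32·29^8 ≡ 1  ← first divisor giving 1
The order is 40.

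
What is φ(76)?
36

76 = 2^2 × 19
φ(n) = n × ∏(1 - 1/p) for each prime p dividing n
φ(76) = 76 × (1 - 1/2) × (1 - 1/19) = 36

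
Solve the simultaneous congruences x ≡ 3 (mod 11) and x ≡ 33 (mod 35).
278

Using Chinese Remainder Theorem:
M = 11 × 35 = 385
M1 = 35, M2 = 11
y1 = 35^(-1) mod 11 = 6
y2 = 11^(-1) mod 35 = 16
x = (3×35×6 + 33×11×16) mod 385 = 278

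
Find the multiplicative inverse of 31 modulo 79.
51

gcd(31, 79) = 1, so the inverse exists.
Extended Euclidean algorithm on (79, 31):
79 = 2 × 31 + 17  ⟹  17 = (1)·79 + (-2)·31
31 = 1 × 17 + 14  ⟹  14 = (-1)·79 + (3)·31
17 = 1 × 14 + 3  ⟹  3 = (2)·79 + (-5)·31
14 = 4 × 3 + 2  ⟹  2 = (-9)·79 + (23)·31
3 = 1 × 2 + 1  ⟹  1 = (11)·79 + (-28)·31
So (-28)·31 ≡ 1 (mod 79), i.e. 31^(-1) ≡ -28 ≡ 51 (mod 79).
Check: 31 × 51 = 1581 ≡ 1 (mod 79)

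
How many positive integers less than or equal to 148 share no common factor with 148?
72

148 = 2^2 × 37
φ(n) = n × ∏(1 - 1/p) for each prime p dividing n
φ(148) = 148 × (1 - 1/2) × (1 - 1/37) = 72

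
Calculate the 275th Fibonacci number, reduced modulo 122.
117

Matrix identity: Q^n = [[F_(n+1), F_n], [F_n, F_(n-1)]] with Q = [[1,1],[1,0]].
n = 275 = 100010011₂. Square-and-multiply, entries mod 122:
Q^1 = [[1,1],[1,0]]
Q^2 = (Q^1)² = [[2,1],[1,1]]
Q^4 = (Q^2)² = [[5,3],[3,2]]
Q^8 = (Q^4)² = [[34,21],[21,13]]
Q^17 = (Q^8)²·Q = [[22,11],[11,11]]
Q^34 = (Q^17)² = [[117,119],[119,120]]
Q^68 = (Q^34)² = [[34,21],[21,13]]
Q^137 = (Q^68)²·Q = [[22,11],[11,11]]
Q^275 = (Q^137)²·Q = [[114,117],[117,119]]
F_275 mod 122 = Q^275[0][1] = 117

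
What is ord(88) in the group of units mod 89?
2

89 is prime, so ord(88) divides φ(89) = 88.
Divisors of 88: 1, 2, 4, 8, 11, 22, 44, 88.
Repeated squaring: 88^1 ≡ 88, 88^2 ≡ 1, 88^4 ≡ 1, 88^8 ≡ 1, 88^16 ≡ 1, 88^32 ≡ 1, 88^64 ≡ 1 (mod 89).
Test 88^d mod 89 for each divisor d in increasing order:
88^1 ≡ 88
88^2 ≡ 1  ← first divisor giving 1
The order is 2.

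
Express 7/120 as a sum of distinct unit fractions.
1/18 + 1/360

Greedy algorithm:
7/120: ceiling(120/7) = 18, use 1/18
1/360: ceiling(360/1) = 360, use 1/360
Result: 7/120 = 1/18 + 1/360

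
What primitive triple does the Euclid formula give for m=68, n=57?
(1375, 7752, 7873)

Euclid's formula: a = m² - n², b = 2mn, c = m² + n²
m = 68, n = 57
a = 68² - 57² = 4624 - 3249 = 1375
b = 2 × 68 × 57 = 7752
c = 68² + 57² = 4624 + 3249 = 7873
Verification: 1375² + 7752² = 1890625 + 60093504 = 61984129 = 7873² ✓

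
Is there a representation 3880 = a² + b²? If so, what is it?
6² + 62² (a=6, b=62)

Factorization: 3880 = 2^3 × 5 × 97
By Fermat: n is sum of two squares iff every prime p ≡ 3 (mod 4) appears to even power.
All primes ≡ 3 (mod 4) appear to even power.
Search a = 0, 1, 2, … for 3880 - a² a perfect square: first hit at a = 6: 3880 - 36 = 3844 = 62².
3880 = 6² + 62² = 36 + 3844 ✓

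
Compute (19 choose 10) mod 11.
0

Using Lucas' theorem:
Write n=19 and k=10 in base 11:
n in base 11: [1, 8]
k in base 11: [0, 10]
C(19,10) mod 11 = ∏ C(n_i, k_i) mod 11
Digit binomials (mod 11): C(1,0) = 1; C(8,10) = 0 (k_i > n_i)
Product: 1 × 0 = 0 ≡ 0 (mod 11)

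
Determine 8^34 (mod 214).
194

Repeated squaring. Binary of 34 = 100010.
8^1 ≡ 8 (mod 214); 8^2 ≡ 64 (mod 214); 8^4 ≡ 30 (mod 214); 8^8 ≡ 44 (mod 214); 8^16 ≡ 10 (mod 214); 8^32 ≡ 100 (mod 214)
8^34 = 8^2 × 8^32 ≡ 194 (mod 214)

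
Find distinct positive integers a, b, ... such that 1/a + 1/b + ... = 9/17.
1/2 + 1/34

Greedy algorithm:
9/17: ceiling(17/9) = 2, use 1/2
1/34: ceiling(34/1) = 34, use 1/34
Result: 9/17 = 1/2 + 1/34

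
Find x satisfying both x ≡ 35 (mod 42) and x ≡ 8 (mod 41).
623

Using Chinese Remainder Theorem:
M = 42 × 41 = 1722
M1 = 41, M2 = 42
y1 = 41^(-1) mod 42 = 41
y2 = 42^(-1) mod 41 = 1
x = (35×41×41 + 8×42×1) mod 1722 = 623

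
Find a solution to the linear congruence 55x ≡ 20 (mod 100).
x ≡ 4 (mod 20)

gcd(55, 100) = 5, which divides 20, so solutions exist.
Divide through by 5: 11x ≡ 4 (mod 20).
Find 11^(-1) mod 20 by the extended Euclidean algorithm:
20 = 1 × 11 + 9  ⟹  9 = (1)·20 + (-1)·11
11 = 1 × 9 + 2  ⟹  2 = (-1)·20 + (2)·11
9 = 4 × 2 + 1  ⟹  1 = (5)·20 + (-9)·11
So (-9)·11 ≡ 1 (mod 20), i.e. 11^(-1) ≡ -9 ≡ 11 (mod 20).
x ≡ 11 × 4 = 44 ≡ 4 (mod 20).
Check: 55 × 4 = 220 ≡ 20 (mod 100).
x ≡ 4 (mod 20), giving 5 solutions mod 100.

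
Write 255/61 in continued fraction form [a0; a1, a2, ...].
[4; 5, 1, 1, 5]

Euclidean algorithm steps:
255 = 4 × 61 + 11
61 = 5 × 11 + 6
11 = 1 × 6 + 5
6 = 1 × 5 + 1
5 = 5 × 1 + 0
Continued fraction: [4; 5, 1, 1, 5]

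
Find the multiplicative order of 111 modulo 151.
150

151 is prime, so ord(111) divides φ(151) = 150.
Divisors of 150: 1, 2, 3, 5, 6, 10, 15, 25, 30, 50, 75, 150.
Repeated squaring: 111^1 ≡ 111, 111^2 ≡ 90, 111^4 ≡ 97, 111^8 ≡ 47, 111^16 ≡ 95, 111^32 ≡ 116, 111^64 ≡ 17, 111^128 ≡ 138 (mod 151).
Test 111^d mod 151 for each divisor d in increasing order:
111^1 ≡ 111
111^2 ≡ 90
111^3 = 111^2·111^1 ≡ 24
111^5 = 111^4·111^1 ≡ 46
111^6 = 111^4·111^2 ≡ 123
111^10 = 111^8·111^2 ≡ 2
111^15 = 111^8·111^4·111^2·111^1 ≡ 92
111^25 = 111^16·111^8·111^1 ≡ 33
111^30 = 111^16·111^8·111^4·111^2 ≡ 8
111^50 = 111^32·111^16·111^2 ≡ 32
111^75 = 111^64·111^8·111^2·111^1 ≡ 150
111^150 = 111^128·111^16·111^4·111^2 ≡ 1  ← first divisor giving 1
The order is 150.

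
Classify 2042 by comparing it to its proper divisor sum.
deficient

Proper divisors of 2042: sum = 1 + 2 + 1021 = 1024
Since 1024 < 2042, 2042 is deficient.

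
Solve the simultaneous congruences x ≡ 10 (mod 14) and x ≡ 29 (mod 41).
234

Using Chinese Remainder Theorem:
M = 14 × 41 = 574
M1 = 41, M2 = 14
y1 = 41^(-1) mod 14 = 13
y2 = 14^(-1) mod 41 = 3
x = (10×41×13 + 29×14×3) mod 574 = 234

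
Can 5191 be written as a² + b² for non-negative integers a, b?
Not possible

Factorization: 5191 = 29 × 179
By Fermat: n is sum of two squares iff every prime p ≡ 3 (mod 4) appears to even power.
Prime(s) ≡ 3 (mod 4) with odd exponent: [(179, 1)]
Therefore 5191 cannot be expressed as a² + b².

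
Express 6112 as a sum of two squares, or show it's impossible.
Not possible

Factorization: 6112 = 2^5 × 191
By Fermat: n is sum of two squares iff every prime p ≡ 3 (mod 4) appears to even power.
Prime(s) ≡ 3 (mod 4) with odd exponent: [(191, 1)]
Therefore 6112 cannot be expressed as a² + b².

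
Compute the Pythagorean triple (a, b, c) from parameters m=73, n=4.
(5313, 584, 5345)

Euclid's formula: a = m² - n², b = 2mn, c = m² + n²
m = 73, n = 4
a = 73² - 4² = 5329 - 16 = 5313
b = 2 × 73 × 4 = 584
c = 73² + 4² = 5329 + 16 = 5345
Verification: 5313² + 584² = 28227969 + 341056 = 28569025 = 5345² ✓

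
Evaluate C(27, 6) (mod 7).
1

Using Lucas' theorem:
Write n=27 and k=6 in base 7:
n in base 7: [3, 6]
k in base 7: [0, 6]
C(27,6) mod 7 = ∏ C(n_i, k_i) mod 7
Digit binomials (mod 7): C(3,0) = 1; C(6,6) = 1
Product: 1 × 1 = 1 ≡ 1 (mod 7)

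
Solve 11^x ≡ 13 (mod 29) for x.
22

Baby-step giant-step with step n = ⌈√29⌉ = 6.
Baby steps 11^j mod 29 (j:value) for j=0..5: 0:1, 1:11, 2:5, 3:26, 4:25, 5:14.
Giant-step multiplier: 11^(-6) ≡ 11^(28-6) = 11^22 ≡ 13 (mod 29).
Giant steps γ_i = 13·13^i mod 29: γ_0=13, γ_1=24, γ_2=22, γ_3=25 (in table at j=4).
x = i·n + j = 3·6 + 4 = 22.
Check: 11^22 ≡ 13 (mod 29).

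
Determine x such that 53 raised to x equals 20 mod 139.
134

Baby-step giant-step with step n = ⌈√139⌉ = 12.
Baby steps 53^j mod 139 (j:value) for j=0..11: 0:1, 1:53, 2:29, 3:8, 4:7, 5:93, 6:64, 7:56, 8:49, 9:95, 10:31, 11:114.
Giant-step multiplier: 53^(-12) ≡ 53^(138-12) = 53^126 ≡ 77 (mod 139).
Giant steps γ_i = 20·77^i mod 139: γ_0=20, γ_1=11, γ_2=13, γ_3=28, γ_4=71, γ_5=46, γ_6=67, γ_7=16, γ_8=120, γ_9=66, γ_10=78, γ_11=29 (in table at j=2).
x = i·n + j = 11·12 + 2 = 134.
Check: 53^134 ≡ 20 (mod 139).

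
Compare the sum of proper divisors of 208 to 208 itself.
abundant

Proper divisors of 208: sum = 1 + 2 + 4 + 8 + 13 + 16 + 26 + 52 + 104 = 226
Since 226 > 208, 208 is abundant.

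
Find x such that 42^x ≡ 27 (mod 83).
30

Baby-step giant-step with step n = ⌈√83⌉ = 10.
Baby steps 42^j mod 83 (j:value) for j=0..9: 0:1, 1:42, 2:21, 3:52, 4:26, 5:13, 6:48, 7:24, 8:12, 9:6.
Giant-step multiplier: 42^(-10) ≡ 42^(82-10) = 42^72 ≡ 28 (mod 83).
Giant steps γ_i = 27·28^i mod 83: γ_0=27, γ_1=9, γ_2=3, γ_3=1 (in table at j=0).
x = i·n + j = 3·10 + 0 = 30.
Check: 42^30 ≡ 27 (mod 83).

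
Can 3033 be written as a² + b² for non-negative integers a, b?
27² + 48² (a=27, b=48)

Factorization: 3033 = 3^2 × 337
By Fermat: n is sum of two squares iff every prime p ≡ 3 (mod 4) appears to even power.
All primes ≡ 3 (mod 4) appear to even power.
Search a = 0, 1, 2, … for 3033 - a² a perfect square: first hit at a = 27: 3033 - 729 = 2304 = 48².
3033 = 27² + 48² = 729 + 2304 ✓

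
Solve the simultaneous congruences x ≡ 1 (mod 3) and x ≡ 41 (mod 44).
85

Using Chinese Remainder Theorem:
M = 3 × 44 = 132
M1 = 44, M2 = 3
y1 = 44^(-1) mod 3 = 2
y2 = 3^(-1) mod 44 = 15
x = (1×44×2 + 41×3×15) mod 132 = 85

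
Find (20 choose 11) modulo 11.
1

Using Lucas' theorem:
Write n=20 and k=11 in base 11:
n in base 11: [1, 9]
k in base 11: [1, 0]
C(20,11) mod 11 = ∏ C(n_i, k_i) mod 11
Digit binomials (mod 11): C(1,1) = 1; C(9,0) = 1
Product: 1 × 1 = 1 ≡ 1 (mod 11)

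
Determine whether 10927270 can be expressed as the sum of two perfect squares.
Not possible

Factorization: 10927270 = 2 × 5 × 103^3
By Fermat: n is sum of two squares iff every prime p ≡ 3 (mod 4) appears to even power.
Prime(s) ≡ 3 (mod 4) with odd exponent: [(103, 3)]
Therefore 10927270 cannot be expressed as a² + b².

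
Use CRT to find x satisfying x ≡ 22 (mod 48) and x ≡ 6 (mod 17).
550

Using Chinese Remainder Theorem:
M = 48 × 17 = 816
M1 = 17, M2 = 48
y1 = 17^(-1) mod 48 = 17
y2 = 48^(-1) mod 17 = 11
x = (22×17×17 + 6×48×11) mod 816 = 550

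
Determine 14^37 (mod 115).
109

Repeated squaring. Binary of 37 = 100101.
14^1 ≡ 14 (mod 115); 14^2 ≡ 81 (mod 115); 14^4 ≡ 6 (mod 115); 14^8 ≡ 36 (mod 115); 14^16 ≡ 31 (mod 115); 14^32 ≡ 41 (mod 115)
14^37 = 14^1 × 14^4 × 14^32 ≡ 109 (mod 115)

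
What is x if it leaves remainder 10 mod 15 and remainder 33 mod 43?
205

Using Chinese Remainder Theorem:
M = 15 × 43 = 645
M1 = 43, M2 = 15
y1 = 43^(-1) mod 15 = 7
y2 = 15^(-1) mod 43 = 23
x = (10×43×7 + 33×15×23) mod 645 = 205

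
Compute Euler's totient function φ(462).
120

462 = 2 × 3 × 7 × 11
φ(n) = n × ∏(1 - 1/p) for each prime p dividing n
φ(462) = 462 × (1 - 1/2) × (1 - 1/3) × (1 - 1/7) × (1 - 1/11) = 120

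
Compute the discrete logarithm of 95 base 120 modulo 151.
34

Baby-step giant-step with step n = ⌈√151⌉ = 13.
Baby steps 120^j mod 151 (j:value) for j=0..12: 0:1, 1:120, 2:55, 3:107, 4:5, 5:147, 6:124, 7:82, 8:25, 9:131, 10:16, 11:108, 12:125.
Giant-step multiplier: 120^(-13) ≡ 120^(150-13) = 120^137 ≡ 77 (mod 151).
Giant steps γ_i = 95·77^i mod 151: γ_0=95, γ_1=67, γ_2=25 (in table at j=8).
x = i·n + j = 2·13 + 8 = 34.
Check: 120^34 ≡ 95 (mod 151).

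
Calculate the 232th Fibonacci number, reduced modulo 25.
9

Matrix identity: Q^n = [[F_(n+1), F_n], [F_n, F_(n-1)]] with Q = [[1,1],[1,0]].
n = 232 = 11101000₂. Square-and-multiply, entries mod 25:
Q^1 = [[1,1],[1,0]]
Q^3 = (Q^1)²·Q = [[3,2],[2,1]]
Q^7 = (Q^3)²·Q = [[21,13],[13,8]]
Q^14 = (Q^7)² = [[10,2],[2,8]]
Q^29 = (Q^14)²·Q = [[15,4],[4,11]]
Q^58 = (Q^29)² = [[16,4],[4,12]]
Q^116 = (Q^58)² = [[22,12],[12,10]]
Q^232 = (Q^116)² = [[3,9],[9,19]]
F_232 mod 25 = Q^232[0][1] = 9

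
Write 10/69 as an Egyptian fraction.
1/7 + 1/483

Greedy algorithm:
10/69: ceiling(69/10) = 7, use 1/7
1/483: ceiling(483/1) = 483, use 1/483
Result: 10/69 = 1/7 + 1/483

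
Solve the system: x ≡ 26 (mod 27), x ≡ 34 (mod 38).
566

Using Chinese Remainder Theorem:
M = 27 × 38 = 1026
M1 = 38, M2 = 27
y1 = 38^(-1) mod 27 = 5
y2 = 27^(-1) mod 38 = 31
x = (26×38×5 + 34×27×31) mod 1026 = 566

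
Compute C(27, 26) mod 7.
6

Using Lucas' theorem:
Write n=27 and k=26 in base 7:
n in base 7: [3, 6]
k in base 7: [3, 5]
C(27,26) mod 7 = ∏ C(n_i, k_i) mod 7
Digit binomials (mod 7): C(3,3) = 1; C(6,5) = 6
Product: 1 × 6 = 6 ≡ 6 (mod 7)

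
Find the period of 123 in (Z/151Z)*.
25

151 is prime, so ord(123) divides φ(151) = 150.
Divisors of 150: 1, 2, 3, 5, 6, 10, 15, 25, 30, 50, 75, 150.
Repeated squaring: 123^1 ≡ 123, 123^2 ≡ 29, 123^4 ≡ 86, 123^8 ≡ 148, 123^16 ≡ 9, 123^32 ≡ 81, 123^64 ≡ 68, 123^128 ≡ 94 (mod 151).
Test 123^d mod 151 for each divisor d in increasing order:
123^1 ≡ 123
123^2 ≡ 29
123^3 = 123^2·123^1 ≡ 94
123^5 = 123^4·123^1 ≡ 8
123^6 = 123^4·123^2 ≡ 78
123^10 = 123^8·123^2 ≡ 64
123^15 = 123^8·123^4·123^2·123^1 ≡ 59
123^25 = 123^16·123^8·123^1 ≡ 1  ← first divisor giving 1
The order is 25.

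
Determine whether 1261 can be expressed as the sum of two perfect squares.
6² + 35² (a=6, b=35)

Factorization: 1261 = 13 × 97
By Fermat: n is sum of two squares iff every prime p ≡ 3 (mod 4) appears to even power.
All primes ≡ 3 (mod 4) appear to even power.
Search a = 0, 1, 2, … for 1261 - a² a perfect square: first hit at a = 6: 1261 - 36 = 1225 = 35².
1261 = 6² + 35² = 36 + 1225 ✓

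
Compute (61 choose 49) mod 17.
0

Using Lucas' theorem:
Write n=61 and k=49 in base 17:
n in base 17: [3, 10]
k in base 17: [2, 15]
C(61,49) mod 17 = ∏ C(n_i, k_i) mod 17
Digit binomials (mod 17): C(3,2) = 3; C(10,15) = 0 (k_i > n_i)
Product: 3 × 0 = 0 ≡ 0 (mod 17)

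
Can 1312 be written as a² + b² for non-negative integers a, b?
4² + 36² (a=4, b=36)

Factorization: 1312 = 2^5 × 41
By Fermat: n is sum of two squares iff every prime p ≡ 3 (mod 4) appears to even power.
All primes ≡ 3 (mod 4) appear to even power.
Search a = 0, 1, 2, … for 1312 - a² a perfect square: first hit at a = 4: 1312 - 16 = 1296 = 36².
1312 = 4² + 36² = 16 + 1296 ✓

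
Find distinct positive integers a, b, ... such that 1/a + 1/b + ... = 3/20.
1/7 + 1/140

Greedy algorithm:
3/20: ceiling(20/3) = 7, use 1/7
1/140: ceiling(140/1) = 140, use 1/140
Result: 3/20 = 1/7 + 1/140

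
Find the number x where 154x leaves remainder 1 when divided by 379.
32

gcd(154, 379) = 1, so the inverse exists.
Extended Euclidean algorithm on (379, 154):
379 = 2 × 154 + 71  ⟹  71 = (1)·379 + (-2)·154
154 = 2 × 71 + 12  ⟹  12 = (-2)·379 + (5)·154
71 = 5 × 12 + 11  ⟹  11 = (11)·379 + (-27)·154
12 = 1 × 11 + 1  ⟹  1 = (-13)·379 + (32)·154
So (32)·154 ≡ 1 (mod 379), i.e. 154^(-1) ≡ 32 (mod 379).
Check: 154 × 32 = 4928 ≡ 1 (mod 379)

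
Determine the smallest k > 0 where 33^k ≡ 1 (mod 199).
99

199 is prime, so ord(33) divides φ(199) = 198.
Divisors of 198: 1, 2, 3, 6, 9, 11, 18, 22, 33, 66, 99, 198.
Repeated squaring: 33^1 ≡ 33, 33^2 ≡ 94, 33^4 ≡ 80, 33^8 ≡ 32, 33^16 ≡ 29, 33^32 ≡ 45, 33^64 ≡ 35, 33^128 ≡ 31 (mod 199).
Test 33^d mod 199 for each divisor d in increasing order:
33^1 ≡ 33
33^2 ≡ 94
33^3 = 33^2·33^1 ≡ 117
33^6 = 33^4·33^2 ≡ 157
33^9 = 33^8·33^1 ≡ 61
33^11 = 33^8·33^2·33^1 ≡ 162
33^18 = 33^16·33^2 ≡ 139
33^22 = 33^16·33^4·33^2 ≡ 175
33^33 = 33^32·33^1 ≡ 92
33^66 = 33^64·33^2 ≡ 106
33^99 = 33^64·33^32·33^2·33^1 ≡ 1  ← first divisor giving 1
The order is 99.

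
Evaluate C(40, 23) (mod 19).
0

Using Lucas' theorem:
Write n=40 and k=23 in base 19:
n in base 19: [2, 2]
k in base 19: [1, 4]
C(40,23) mod 19 = ∏ C(n_i, k_i) mod 19
Digit binomials (mod 19): C(2,1) = 2; C(2,4) = 0 (k_i > n_i)
Product: 2 × 0 = 0 ≡ 0 (mod 19)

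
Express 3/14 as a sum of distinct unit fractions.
1/5 + 1/70

Greedy algorithm:
3/14: ceiling(14/3) = 5, use 1/5
1/70: ceiling(70/1) = 70, use 1/70
Result: 3/14 = 1/5 + 1/70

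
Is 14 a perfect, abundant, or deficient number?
deficient

Proper divisors of 14: sum = 1 + 2 + 7 = 10
Since 10 < 14, 14 is deficient.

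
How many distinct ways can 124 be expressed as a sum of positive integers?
2841940500

p(n) counts ways to write n as a sum of positive integers (order ignored).
Euler's pentagonal recurrence: p(k) = p(k-1) + p(k-2) - p(k-5) - p(k-7) + p(k-12) + p(k-15) - ... (offsets j(3j∓1)/2, signs ++--, p(0)=1, p(<0)=0).
DP table for k = 0..123: p(0)=1, p(1)=1, p(2)=2, p(3)=3, p(4)=5, p(5)=7, p(6)=11, p(7)=15, p(8)=22, p(9)=30, p(10)=42, p(11)=56, p(12)=77, p(13)=101, p(14)=135, p(15)=176, p(16)=231, p(17)=297, p(18)=385, p(19)=490, p(20)=627, p(21)=792, p(22)=1002, p(23)=1255, p(24)=1575, p(25)=1958, p(26)=2436, p(27)=3010, p(28)=3718, p(29)=4565, p(30)=5604, p(31)=6842, p(32)=8349, p(33)=10143, p(34)=12310, p(35)=14883, p(36)=17977, p(37)=21637, p(38)=26015, p(39)=31185, p(40)=37338, p(41)=44583, p(42)=53174, p(43)=63261, p(44)=75175, p(45)=89134, p(46)=105558, p(47)=124754, p(48)=147273, p(49)=173525, p(50)=204226, p(51)=239943, p(52)=281589, p(53)=329931, p(54)=386155, p(55)=451276, p(56)=526823, p(57)=614154, p(58)=715220, p(59)=831820, p(60)=966467, p(61)=1121505, p(62)=1300156, p(63)=1505499, p(64)=1741630, p(65)=2012558, p(66)=2323520, p(67)=2679689, p(68)=3087735, p(69)=3554345, p(70)=4087968, p(71)=4697205, p(72)=5392783, p(73)=6185689, p(74)=7089500, p(75)=8118264, p(76)=9289091, p(77)=10619863, p(78)=12132164, p(79)=13848650, p(80)=15796476, p(81)=18004327, p(82)=20506255, p(83)=23338469, p(84)=26543660, p(85)=30167357, p(86)=34262962, p(87)=38887673, p(88)=44108109, p(89)=49995925, p(90)=56634173, p(91)=64112359, p(92)=72533807, p(93)=82010177, p(94)=92669720, p(95)=104651419, p(96)=118114304, p(97)=133230930, p(98)=150198136, p(99)=169229875, p(100)=190569292, p(101)=214481126, p(102)=241265379, p(103)=271248950, p(104)=304801365, p(105)=342325709, p(106)=384276336, p(107)=431149389, p(108)=483502844, p(109)=541946240, p(110)=607163746, p(111)=679903203, p(112)=761002156, p(113)=851376628, p(114)=952050665, p(115)=1064144451, p(116)=1188908248, p(117)=1327710076, p(118)=1482074143, p(119)=1653668665, p(120)=1844349560, p(121)=2056148051, p(122)=2291320912, p(123)=2552338241.
Final step: p(124) = p(123) + p(122) - p(119) - p(117) + p(112) + p(109) - p(102) - p(98) + p(89) + p(84) - p(73) - p(67) + p(54) + p(47) - p(32) - p(24) + p(7)
= 2552338241 + 2291320912 - 1653668665 - 1327710076 + 761002156 + 541946240 - 241265379 - 150198136 + 49995925 + 26543660 - 6185689 - 2679689 + 386155 + 124754 - 8349 - 1575 + 15
= 2841940500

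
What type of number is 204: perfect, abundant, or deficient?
abundant

Proper divisors of 204: sum = 1 + 2 + 3 + 4 + 6 + 12 + 17 + 34 + 51 + 68 + 102 = 300
Since 300 > 204, 204 is abundant.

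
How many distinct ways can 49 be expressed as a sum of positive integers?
173525

p(n) counts ways to write n as a sum of positive integers (order ignored).
Euler's pentagonal recurrence: p(k) = p(k-1) + p(k-2) - p(k-5) - p(k-7) + p(k-12) + p(k-15) - ... (offsets j(3j∓1)/2, signs ++--, p(0)=1, p(<0)=0).
DP table for k = 0..48: p(0)=1, p(1)=1, p(2)=2, p(3)=3, p(4)=5, p(5)=7, p(6)=11, p(7)=15, p(8)=22, p(9)=30, p(10)=42, p(11)=56, p(12)=77, p(13)=101, p(14)=135, p(15)=176, p(16)=231, p(17)=297, p(18)=385, p(19)=490, p(20)=627, p(21)=792, p(22)=1002, p(23)=1255, p(24)=1575, p(25)=1958, p(26)=2436, p(27)=3010, p(28)=3718, p(29)=4565, p(30)=5604, p(31)=6842, p(32)=8349, p(33)=10143, p(34)=12310, p(35)=14883, p(36)=17977, p(37)=21637, p(38)=26015, p(39)=31185, p(40)=37338, p(41)=44583, p(42)=53174, p(43)=63261, p(44)=75175, p(45)=89134, p(46)=105558, p(47)=124754, p(48)=147273.
Final step: p(49) = p(48) + p(47) - p(44) - p(42) + p(37) + p(34) - p(27) - p(23) + p(14) + p(9)
= 147273 + 124754 - 75175 - 53174 + 21637 + 12310 - 3010 - 1255 + 135 + 30
= 173525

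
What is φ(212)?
104

212 = 2^2 × 53
φ(n) = n × ∏(1 - 1/p) for each prime p dividing n
φ(212) = 212 × (1 - 1/2) × (1 - 1/53) = 104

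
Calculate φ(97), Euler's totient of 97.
96

97 = 97
φ(n) = n × ∏(1 - 1/p) for each prime p dividing n
φ(97) = 97 × (1 - 1/97) = 96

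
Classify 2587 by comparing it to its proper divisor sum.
deficient

Proper divisors of 2587: sum = 1 + 13 + 199 = 213
Since 213 < 2587, 2587 is deficient.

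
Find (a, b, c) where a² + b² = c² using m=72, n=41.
(3503, 5904, 6865)

Euclid's formula: a = m² - n², b = 2mn, c = m² + n²
m = 72, n = 41
a = 72² - 41² = 5184 - 1681 = 3503
b = 2 × 72 × 41 = 5904
c = 72² + 41² = 5184 + 1681 = 6865
Verification: 3503² + 5904² = 12271009 + 34857216 = 47128225 = 6865² ✓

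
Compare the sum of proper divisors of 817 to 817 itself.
deficient

Proper divisors of 817: sum = 1 + 19 + 43 = 63
Since 63 < 817, 817 is deficient.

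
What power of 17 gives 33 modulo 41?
26

Baby-step giant-step with step n = ⌈√41⌉ = 7.
Baby steps 17^j mod 41 (j:value) for j=0..6: 0:1, 1:17, 2:2, 3:34, 4:4, 5:27, 6:8.
Giant-step multiplier: 17^(-7) ≡ 17^(40-7) = 17^33 ≡ 19 (mod 41).
Giant steps γ_i = 33·19^i mod 41: γ_0=33, γ_1=12, γ_2=23, γ_3=27 (in table at j=5).
x = i·n + j = 3·7 + 5 = 26.
Check: 17^26 ≡ 33 (mod 41).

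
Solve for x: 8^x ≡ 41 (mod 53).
15

Baby-step giant-step with step n = ⌈√53⌉ = 8.
Baby steps 8^j mod 53 (j:value) for j=0..7: 0:1, 1:8, 2:11, 3:35, 4:15, 5:14, 6:6, 7:48.
Giant-step multiplier: 8^(-8) ≡ 8^(52-8) = 8^44 ≡ 49 (mod 53).
Giant steps γ_i = 41·49^i mod 53: γ_0=41, γ_1=48 (in table at j=7).
x = i·n + j = 1·8 + 7 = 15.
Check: 8^15 ≡ 41 (mod 53).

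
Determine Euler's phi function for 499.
498

499 = 499
φ(n) = n × ∏(1 - 1/p) for each prime p dividing n
φ(499) = 499 × (1 - 1/499) = 498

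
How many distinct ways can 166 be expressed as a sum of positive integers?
189334822579

p(n) counts ways to write n as a sum of positive integers (order ignored).
Euler's pentagonal recurrence: p(k) = p(k-1) + p(k-2) - p(k-5) - p(k-7) + p(k-12) + p(k-15) - ... (offsets j(3j∓1)/2, signs ++--, p(0)=1, p(<0)=0).
DP table for k = 0..165: p(0)=1, p(1)=1, p(2)=2, p(3)=3, p(4)=5, p(5)=7, p(6)=11, p(7)=15, p(8)=22, p(9)=30, p(10)=42, p(11)=56, p(12)=77, p(13)=101, p(14)=135, p(15)=176, p(16)=231, p(17)=297, p(18)=385, p(19)=490, p(20)=627, p(21)=792, p(22)=1002, p(23)=1255, p(24)=1575, p(25)=1958, p(26)=2436, p(27)=3010, p(28)=3718, p(29)=4565, p(30)=5604, p(31)=6842, p(32)=8349, p(33)=10143, p(34)=12310, p(35)=14883, p(36)=17977, p(37)=21637, p(38)=26015, p(39)=31185, p(40)=37338, p(41)=44583, p(42)=53174, p(43)=63261, p(44)=75175, p(45)=89134, p(46)=105558, p(47)=124754, p(48)=147273, p(49)=173525, p(50)=204226, p(51)=239943, p(52)=281589, p(53)=329931, p(54)=386155, p(55)=451276, p(56)=526823, p(57)=614154, p(58)=715220, p(59)=831820, p(60)=966467, p(61)=1121505, p(62)=1300156, p(63)=1505499, p(64)=1741630, p(65)=2012558, p(66)=2323520, p(67)=2679689, p(68)=3087735, p(69)=3554345, p(70)=4087968, p(71)=4697205, p(72)=5392783, p(73)=6185689, p(74)=7089500, p(75)=8118264, p(76)=9289091, p(77)=10619863, p(78)=12132164, p(79)=13848650, p(80)=15796476, p(81)=18004327, p(82)=20506255, p(83)=23338469, p(84)=26543660, p(85)=30167357, p(86)=34262962, p(87)=38887673, p(88)=44108109, p(89)=49995925, p(90)=56634173, p(91)=64112359, p(92)=72533807, p(93)=82010177, p(94)=92669720, p(95)=104651419, p(96)=118114304, p(97)=133230930, p(98)=150198136, p(99)=169229875, p(100)=190569292, p(101)=214481126, p(102)=241265379, p(103)=271248950, p(104)=304801365, p(105)=342325709, p(106)=384276336, p(107)=431149389, p(108)=483502844, p(109)=541946240, p(110)=607163746, p(111)=679903203, p(112)=761002156, p(113)=851376628, p(114)=952050665, p(115)=1064144451, p(116)=1188908248, p(117)=1327710076, p(118)=1482074143, p(119)=1653668665, p(120)=1844349560, p(121)=2056148051, p(122)=2291320912, p(123)=2552338241, p(124)=2841940500, p(125)=3163127352, p(126)=3519222692, p(127)=3913864295, p(128)=4351078600, p(129)=4835271870, p(130)=5371315400, p(131)=5964539504, p(132)=6620830889, p(133)=7346629512, p(134)=8149040695, p(135)=9035836076, p(136)=10015581680, p(137)=11097645016, p(138)=12292341831, p(139)=13610949895, p(140)=15065878135, p(141)=16670689208, p(142)=18440293320, p(143)=20390982757, p(144)=22540654445, p(145)=24908858009, p(146)=27517052599, p(147)=30388671978, p(148)=33549419497, p(149)=37027355200, p(150)=40853235313, p(151)=45060624582, p(152)=49686288421, p(153)=54770336324, p(154)=60356673280, p(155)=66493182097, p(156)=73232243759, p(157)=80630964769, p(158)=88751778802, p(159)=97662728555, p(160)=107438159466, p(161)=118159068427, p(162)=129913904637, p(163)=142798995930, p(164)=156919475295, p(165)=172389800255.
Final step: p(166) = p(165) + p(164) - p(161) - p(159) + p(154) + p(151) - p(144) - p(140) + p(131) + p(126) - p(115) - p(109) + p(96) + p(89) - p(74) - p(66) + p(49) + p(40) - p(21) - p(11)
= 172389800255 + 156919475295 - 118159068427 - 97662728555 + 60356673280 + 45060624582 - 22540654445 - 15065878135 + 5964539504 + 3519222692 - 1064144451 - 541946240 + 118114304 + 49995925 - 7089500 - 2323520 + 173525 + 37338 - 792 - 56
= 189334822579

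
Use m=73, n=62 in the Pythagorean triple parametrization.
(1485, 9052, 9173)

Euclid's formula: a = m² - n², b = 2mn, c = m² + n²
m = 73, n = 62
a = 73² - 62² = 5329 - 3844 = 1485
b = 2 × 73 × 62 = 9052
c = 73² + 62² = 5329 + 3844 = 9173
Verification: 1485² + 9052² = 2205225 + 81938704 = 84143929 = 9173² ✓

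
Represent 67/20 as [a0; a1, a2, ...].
[3; 2, 1, 6]

Euclidean algorithm steps:
67 = 3 × 20 + 7
20 = 2 × 7 + 6
7 = 1 × 6 + 1
6 = 6 × 1 + 0
Continued fraction: [3; 2, 1, 6]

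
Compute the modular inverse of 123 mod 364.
219

gcd(123, 364) = 1, so the inverse exists.
Extended Euclidean algorithm on (364, 123):
364 = 2 × 123 + 118  ⟹  118 = (1)·364 + (-2)·123
123 = 1 × 118 + 5  ⟹  5 = (-1)·364 + (3)·123
118 = 23 × 5 + 3  ⟹  3 = (24)·364 + (-71)·123
5 = 1 × 3 + 2  ⟹  2 = (-25)·364 + (74)·123
3 = 1 × 2 + 1  ⟹  1 = (49)·364 + (-145)·123
So (-145)·123 ≡ 1 (mod 364), i.e. 123^(-1) ≡ -145 ≡ 219 (mod 364).
Check: 123 × 219 = 26937 ≡ 1 (mod 364)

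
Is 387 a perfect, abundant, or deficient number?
deficient

Proper divisors of 387: sum = 1 + 3 + 9 + 43 + 129 = 185
Since 185 < 387, 387 is deficient.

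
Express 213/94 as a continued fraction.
[2; 3, 1, 3, 6]

Euclidean algorithm steps:
213 = 2 × 94 + 25
94 = 3 × 25 + 19
25 = 1 × 19 + 6
19 = 3 × 6 + 1
6 = 6 × 1 + 0
Continued fraction: [2; 3, 1, 3, 6]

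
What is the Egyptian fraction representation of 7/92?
1/14 + 1/215 + 1/138460

Greedy algorithm:
7/92: ceiling(92/7) = 14, use 1/14
3/644: ceiling(644/3) = 215, use 1/215
1/138460: ceiling(138460/1) = 138460, use 1/138460
Result: 7/92 = 1/14 + 1/215 + 1/138460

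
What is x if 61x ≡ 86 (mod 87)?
x ≡ 77 (mod 87)

gcd(61, 87) = 1, which divides 86, so solutions exist.
Find 61^(-1) mod 87 by the extended Euclidean algorithm:
87 = 1 × 61 + 26  ⟹  26 = (1)·87 + (-1)·61
61 = 2 × 26 + 9  ⟹  9 = (-2)·87 + (3)·61
26 = 2 × 9 + 8  ⟹  8 = (5)·87 + (-7)·61
9 = 1 × 8 + 1  ⟹  1 = (-7)·87 + (10)·61
So (10)·61 ≡ 1 (mod 87), i.e. 61^(-1) ≡ 10 (mod 87).
x ≡ 10 × 86 = 860 ≡ 77 (mod 87).
Check: 61 × 77 = 4697 ≡ 86 (mod 87).
Unique solution: x ≡ 77 (mod 87)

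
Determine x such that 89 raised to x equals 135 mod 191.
126

Baby-step giant-step with step n = ⌈√191⌉ = 14.
Baby steps 89^j mod 191 (j:value) for j=0..13: 0:1, 1:89, 2:90, 3:179, 4:78, 5:66, 6:144, 7:19, 8:163, 9:182, 10:154, 11:145, 12:108, 13:62.
Giant-step multiplier: 89^(-14) ≡ 89^(190-14) = 89^176 ≡ 100 (mod 191).
Giant steps γ_i = 135·100^i mod 191: γ_0=135, γ_1=130, γ_2=12, γ_3=54, γ_4=52, γ_5=43, γ_6=98, γ_7=59, γ_8=170, γ_9=1 (in table at j=0).
x = i·n + j = 9·14 + 0 = 126.
Check: 89^126 ≡ 135 (mod 191).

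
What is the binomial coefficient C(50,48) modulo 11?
4

Using Lucas' theorem:
Write n=50 and k=48 in base 11:
n in base 11: [4, 6]
k in base 11: [4, 4]
C(50,48) mod 11 = ∏ C(n_i, k_i) mod 11
Digit binomials (mod 11): C(4,4) = 1; C(6,4) = 15 ≡ 4
Product: 1 × 4 = 4 ≡ 4 (mod 11)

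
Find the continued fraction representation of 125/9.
[13; 1, 8]

Euclidean algorithm steps:
125 = 13 × 9 + 8
9 = 1 × 8 + 1
8 = 8 × 1 + 0
Continued fraction: [13; 1, 8]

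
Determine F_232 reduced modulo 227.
224

Matrix identity: Q^n = [[F_(n+1), F_n], [F_n, F_(n-1)]] with Q = [[1,1],[1,0]].
n = 232 = 11101000₂. Square-and-multiply, entries mod 227:
Q^1 = [[1,1],[1,0]]
Q^3 = (Q^1)²·Q = [[3,2],[2,1]]
Q^7 = (Q^3)²·Q = [[21,13],[13,8]]
Q^14 = (Q^7)² = [[156,150],[150,6]]
Q^29 = (Q^14)²·Q = [[85,74],[74,11]]
Q^58 = (Q^29)² = [[216,67],[67,149]]
Q^116 = (Q^58)² = [[70,166],[166,131]]
Q^232 = (Q^116)² = [[222,224],[224,225]]
F_232 mod 227 = Q^232[0][1] = 224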